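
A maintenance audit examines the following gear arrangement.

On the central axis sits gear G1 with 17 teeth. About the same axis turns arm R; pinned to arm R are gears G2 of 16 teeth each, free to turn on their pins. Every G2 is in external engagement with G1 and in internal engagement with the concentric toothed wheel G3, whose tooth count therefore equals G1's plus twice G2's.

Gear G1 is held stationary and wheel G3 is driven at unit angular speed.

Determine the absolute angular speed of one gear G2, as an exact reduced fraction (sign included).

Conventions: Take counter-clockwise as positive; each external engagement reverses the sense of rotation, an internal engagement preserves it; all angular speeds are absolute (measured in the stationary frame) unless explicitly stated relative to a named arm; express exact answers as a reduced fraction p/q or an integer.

topology: planetary set — G1 17T / G2 16T / G3 49T, arm = carrier (Willis)
ring teeth: 17 + 2·16 = 49
17(ω_sun−ω_arm) = −49(ω_ring−ω_arm),  ω_sun = 0, ω_ring = 1
17(0−ω_arm) = −49(1−ω_arm)  ⇒  66·ω_arm = 49  ⇒  ω_arm = 49/66
sun–planet mesh: 17·(0−49/66) = −16·(ω_p−ω_arm)  ⇒  ω_p−ω_arm = 833/1056
ω_p = 49/66 + 833/1056 = 49/32
exact speed ratio = 49/32

49/32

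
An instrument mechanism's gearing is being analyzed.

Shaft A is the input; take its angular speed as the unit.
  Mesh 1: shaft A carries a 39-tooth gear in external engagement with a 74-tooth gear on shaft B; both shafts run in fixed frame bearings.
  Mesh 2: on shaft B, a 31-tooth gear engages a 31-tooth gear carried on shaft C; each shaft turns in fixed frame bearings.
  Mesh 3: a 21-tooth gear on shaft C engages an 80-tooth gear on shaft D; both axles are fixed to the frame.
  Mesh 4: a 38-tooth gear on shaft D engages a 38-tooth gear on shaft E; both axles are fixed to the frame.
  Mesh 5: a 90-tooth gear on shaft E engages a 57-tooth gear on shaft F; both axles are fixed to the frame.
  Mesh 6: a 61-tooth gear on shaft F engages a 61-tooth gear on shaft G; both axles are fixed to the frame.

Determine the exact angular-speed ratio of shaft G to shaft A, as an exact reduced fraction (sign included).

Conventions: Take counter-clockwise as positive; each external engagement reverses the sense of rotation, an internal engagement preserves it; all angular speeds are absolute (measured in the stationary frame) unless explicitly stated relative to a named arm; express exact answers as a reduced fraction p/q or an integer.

class = fixed-axis compound train [6 meshes; 6 ratios multiply, 6 sense flips]
mesh 1 [39T→74T]: running ratio 39/74, sense −
mesh 2 [31T→31T]: running ratio 39/74, sense +
mesh 3 [21T→80T]: running ratio 819/5920, sense −
mesh 4 [38T→38T]: running ratio 819/5920, sense +
mesh 5 [90T→57T]: running ratio 2457/11248, sense −
mesh 6 [61T→61T]: running ratio 2457/11248, sense +
ω_out/ω_in = 2457/11248

2457/11248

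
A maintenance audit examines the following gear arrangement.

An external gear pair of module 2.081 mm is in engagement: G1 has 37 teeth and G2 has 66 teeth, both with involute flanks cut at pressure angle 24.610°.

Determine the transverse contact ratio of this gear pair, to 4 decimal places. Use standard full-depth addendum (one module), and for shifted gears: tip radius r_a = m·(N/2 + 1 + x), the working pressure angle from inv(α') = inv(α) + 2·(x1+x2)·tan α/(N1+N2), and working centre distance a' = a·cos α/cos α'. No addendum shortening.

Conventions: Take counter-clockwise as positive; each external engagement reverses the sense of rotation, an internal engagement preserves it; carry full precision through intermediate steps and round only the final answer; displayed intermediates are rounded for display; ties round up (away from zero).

topology: single-mesh involute geometry — m = 2.081, 37T/66T pair
base radii: r_b1 = 35.001429, r_b2 = 62.434981
tip radii: r_a1 = 40.579500, r_a2 = 70.754000
no profile shift: α' = α, a' = a
action lengths: √(r_a1²−r_b1²) = 20.532798, √(r_a2²−r_b2²) = 33.286659
base pitch p_b = π·m·cos α = 5.943796
CR = (20.532798 + 33.286659 − 107.171500·sin 24.61000°)/5.943796 = 1.545984
contact ratio ≈ 1.5460

1.5460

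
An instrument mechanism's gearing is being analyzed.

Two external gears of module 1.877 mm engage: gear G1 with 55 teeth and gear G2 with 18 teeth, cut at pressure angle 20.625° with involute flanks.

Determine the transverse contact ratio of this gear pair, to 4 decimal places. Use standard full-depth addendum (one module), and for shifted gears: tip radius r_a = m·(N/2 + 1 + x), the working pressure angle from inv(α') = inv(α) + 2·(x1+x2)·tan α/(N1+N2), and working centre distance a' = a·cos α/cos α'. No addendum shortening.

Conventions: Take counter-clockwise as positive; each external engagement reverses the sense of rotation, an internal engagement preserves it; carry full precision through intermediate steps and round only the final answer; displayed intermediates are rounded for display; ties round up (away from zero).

1.6235

recognized (one external pair, fixed centres): single-mesh tooth geometry, m = 1.877, N1 = 55, N2 = 18
base radii: r_b1 = 48.309124, r_b2 = 15.810259
tip radii: r_a1 = 53.494500, r_a2 = 18.770000
no profile shift: α' = α, a' = a
action lengths: √(r_a1²−r_b1²) = 22.975858, √(r_a2²−r_b2²) = 10.116749
base pitch p_b = π·m·cos α = 5.518821
CR = (22.975858 + 10.116749 − 68.510500·sin 20.62500°)/5.518821 = 1.623495
contact ratio ≈ 1.6235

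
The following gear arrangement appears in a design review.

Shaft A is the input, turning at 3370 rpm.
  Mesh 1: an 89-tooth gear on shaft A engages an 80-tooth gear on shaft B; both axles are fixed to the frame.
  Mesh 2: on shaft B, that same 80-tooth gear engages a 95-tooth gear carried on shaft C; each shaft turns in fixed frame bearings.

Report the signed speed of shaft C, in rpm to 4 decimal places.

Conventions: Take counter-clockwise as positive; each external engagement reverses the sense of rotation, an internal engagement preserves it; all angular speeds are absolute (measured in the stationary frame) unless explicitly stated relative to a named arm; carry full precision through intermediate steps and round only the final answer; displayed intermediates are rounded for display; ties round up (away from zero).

class = fixed-axis compound train [2 meshes; 2 ratios multiply, 2 sense flips]
mesh 1 [89T→80T]: ω = 3370.0000×89/80 = 3749.1250 rpm, sense flips to −
mesh 2 [80T→95T]: ω = 3749.1250×80/95 = 3157.1579 rpm, sense flips to +
signed output speed = +3157.1579 rpm

+3157.1579 rpm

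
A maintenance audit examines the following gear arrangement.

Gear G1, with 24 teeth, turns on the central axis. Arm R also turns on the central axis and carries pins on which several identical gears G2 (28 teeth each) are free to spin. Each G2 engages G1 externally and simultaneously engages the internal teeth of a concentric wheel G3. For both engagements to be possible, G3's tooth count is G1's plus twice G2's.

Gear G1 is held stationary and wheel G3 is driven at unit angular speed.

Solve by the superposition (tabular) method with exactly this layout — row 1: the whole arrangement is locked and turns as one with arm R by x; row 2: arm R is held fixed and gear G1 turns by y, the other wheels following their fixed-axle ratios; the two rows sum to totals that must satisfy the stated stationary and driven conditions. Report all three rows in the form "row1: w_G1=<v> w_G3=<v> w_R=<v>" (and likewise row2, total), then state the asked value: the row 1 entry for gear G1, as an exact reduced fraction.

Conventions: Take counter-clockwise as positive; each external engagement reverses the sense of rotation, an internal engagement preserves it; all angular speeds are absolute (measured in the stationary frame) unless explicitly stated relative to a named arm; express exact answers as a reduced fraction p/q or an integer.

row1: w_G1=10/13 w_G3=10/13 w_R=10/13
row2: w_G1=-10/13 w_G3=3/13 w_R=0
total: w_G1=0 w_G3=1 w_R=10/13
asked value: 10/13

recognized (axles ride arm R): planetary set, 24/28/80 teeth
row 1 (train locked, turned with arm): all members turn x
row 2: sun turns y, ring = −(24/80)·y, arm 0
boundary: total ω_sun = x + y = 0 and total ω_ring = x − (24/80)·y = 1  ⇒  y = -10/13, x = 10/13
row 2 ring = −(24/80)·(-10/13) = 3/13
totals (row 1 + row 2): sun 10/13 + (-10/13) = 0, ring 10/13 + 3/13 = 1, arm 10/13 + 0 = 10/13
asked cell (row1, sun) = 10/13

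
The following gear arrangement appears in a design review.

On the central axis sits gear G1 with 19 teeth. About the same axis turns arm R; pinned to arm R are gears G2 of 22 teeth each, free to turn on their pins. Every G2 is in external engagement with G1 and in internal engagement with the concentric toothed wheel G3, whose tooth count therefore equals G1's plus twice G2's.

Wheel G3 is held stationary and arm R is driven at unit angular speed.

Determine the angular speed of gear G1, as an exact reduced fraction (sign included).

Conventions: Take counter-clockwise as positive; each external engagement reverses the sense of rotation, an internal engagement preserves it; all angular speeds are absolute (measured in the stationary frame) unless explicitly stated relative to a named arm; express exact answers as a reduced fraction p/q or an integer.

class = planetary set [G3 = 19+2·22 = 63; Willis about the carrier]
ring teeth: 19 + 2·22 = 63
19(ω_sun−ω_arm) = −63(ω_ring−ω_arm),  ω_ring = 0, ω_arm = 1
ω_sun = 1 − (63/19)(0−1) = 82/19
exact speed ratio = 82/19

82/19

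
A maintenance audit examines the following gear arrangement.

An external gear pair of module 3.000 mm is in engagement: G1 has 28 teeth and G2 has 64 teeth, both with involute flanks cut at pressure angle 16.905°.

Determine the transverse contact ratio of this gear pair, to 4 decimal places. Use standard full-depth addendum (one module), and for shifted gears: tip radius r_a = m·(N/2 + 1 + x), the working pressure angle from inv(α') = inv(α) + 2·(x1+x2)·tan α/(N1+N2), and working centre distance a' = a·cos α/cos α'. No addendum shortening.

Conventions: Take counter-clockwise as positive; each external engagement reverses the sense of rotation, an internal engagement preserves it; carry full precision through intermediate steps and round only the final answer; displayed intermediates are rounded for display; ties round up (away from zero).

1.8919

class = single-mesh tooth geometry [involute pair 28T × 64T, m = 3.000]
base radii: r_b1 = 40.185105, r_b2 = 91.851668
tip radii: r_a1 = 45.000000, r_a2 = 99.000000
no profile shift: α' = α, a' = a
action lengths: √(r_a1²−r_b1²) = 20.252342, √(r_a2²−r_b2²) = 36.936040
base pitch p_b = π·m·cos α = 9.017516
CR = (20.252342 + 36.936040 − 138.000000·sin 16.90500°)/9.017516 = 1.891869
contact ratio ≈ 1.8919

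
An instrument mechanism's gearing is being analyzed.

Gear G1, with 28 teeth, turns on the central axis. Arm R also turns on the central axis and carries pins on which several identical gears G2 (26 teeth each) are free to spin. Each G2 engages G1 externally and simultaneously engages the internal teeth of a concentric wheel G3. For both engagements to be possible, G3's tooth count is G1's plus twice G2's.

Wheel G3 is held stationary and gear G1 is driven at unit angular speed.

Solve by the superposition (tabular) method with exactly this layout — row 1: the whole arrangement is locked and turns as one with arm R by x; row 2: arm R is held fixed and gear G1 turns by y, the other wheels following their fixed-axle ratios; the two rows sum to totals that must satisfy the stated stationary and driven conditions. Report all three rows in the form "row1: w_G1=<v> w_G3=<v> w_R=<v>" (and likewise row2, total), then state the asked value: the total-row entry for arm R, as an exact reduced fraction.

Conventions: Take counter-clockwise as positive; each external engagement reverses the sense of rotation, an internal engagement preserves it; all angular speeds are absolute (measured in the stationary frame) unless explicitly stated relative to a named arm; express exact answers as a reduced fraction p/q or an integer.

recognized (axles ride arm R): planetary set, 28/26/80 teeth
superposition row 1 [locked train]: every member turns x
row 2 (arm held, sun turns y): ω_ring = −(28/80)·y, ω_arm = 0
boundary: total ω_ring = x − (28/80)·y = 0 and total ω_sun = x + y = 1  ⇒  y = 20/27, x = 7/27
row 2 ring = −(28/80)·20/27 = -7/27
totals (row 1 + row 2): sun 7/27 + 20/27 = 1, ring 7/27 + (-7/27) = 0, arm 7/27 + 0 = 7/27
asked cell (total, arm) = 7/27

row1: w_G1=7/27 w_G3=7/27 w_R=7/27
row2: w_G1=20/27 w_G3=-7/27 w_R=0
total: w_G1=1 w_G3=0 w_R=7/27
asked value: 7/27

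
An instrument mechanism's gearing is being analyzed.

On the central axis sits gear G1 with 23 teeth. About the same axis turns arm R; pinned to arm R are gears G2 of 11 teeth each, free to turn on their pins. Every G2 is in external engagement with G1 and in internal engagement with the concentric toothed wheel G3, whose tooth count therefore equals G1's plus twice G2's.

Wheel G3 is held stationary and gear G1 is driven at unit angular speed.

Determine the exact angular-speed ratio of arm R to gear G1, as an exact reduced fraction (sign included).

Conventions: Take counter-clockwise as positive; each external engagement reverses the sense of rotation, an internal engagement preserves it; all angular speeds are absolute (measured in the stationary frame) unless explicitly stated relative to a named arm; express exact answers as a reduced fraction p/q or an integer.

recognized (axles ride arm R): planetary set, 23/11/45 teeth
ring teeth: 23 + 2·11 = 45
23(ω_sun−ω_arm) = −45(ω_ring−ω_arm),  ω_ring = 0, ω_sun = 1
23(1−ω_arm) = −45(0−ω_arm)  ⇒  68·ω_arm = 23  ⇒  ω_arm = 23/68
ω_out/ω_in = 23/68

23/68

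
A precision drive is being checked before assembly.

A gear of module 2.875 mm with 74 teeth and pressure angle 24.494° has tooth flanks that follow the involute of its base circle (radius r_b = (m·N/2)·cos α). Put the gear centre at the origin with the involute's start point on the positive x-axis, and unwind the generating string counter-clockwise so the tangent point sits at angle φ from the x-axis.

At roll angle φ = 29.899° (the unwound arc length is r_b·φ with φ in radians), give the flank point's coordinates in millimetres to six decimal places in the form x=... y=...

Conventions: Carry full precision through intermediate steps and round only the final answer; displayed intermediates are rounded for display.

x=109.098127 y=4.461607

single-mesh involute tooth geometry (74T wheel at module 2.875)
pitch radius r_p = m·N/2 = 2.875·74/2 = 106.375000
base radius r_b = r_p·cos α = 106.375000·cos 24.494° = 96.801749
roll angle φ = 29.899° = 0.52183599 rad
x = r_b·(cos φ + φ·sin φ) = 109.098127
y = r_b·(sin φ − φ·cos φ) = 4.461607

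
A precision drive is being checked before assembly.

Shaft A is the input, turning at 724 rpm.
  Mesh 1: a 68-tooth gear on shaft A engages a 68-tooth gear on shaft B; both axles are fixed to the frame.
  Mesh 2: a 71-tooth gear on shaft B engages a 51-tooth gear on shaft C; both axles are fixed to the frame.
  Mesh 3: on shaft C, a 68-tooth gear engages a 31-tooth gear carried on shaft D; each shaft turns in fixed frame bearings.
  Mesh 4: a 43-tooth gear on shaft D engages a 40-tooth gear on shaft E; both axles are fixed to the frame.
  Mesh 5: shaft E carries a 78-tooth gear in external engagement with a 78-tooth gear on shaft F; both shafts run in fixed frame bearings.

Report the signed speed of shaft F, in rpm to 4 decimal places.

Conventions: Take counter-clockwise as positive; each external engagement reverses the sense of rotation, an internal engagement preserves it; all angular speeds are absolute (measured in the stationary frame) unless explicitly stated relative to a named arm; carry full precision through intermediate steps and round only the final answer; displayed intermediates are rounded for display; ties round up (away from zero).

-2376.7441 rpm

class = fixed-axis compound train [5 meshes; 5 ratios multiply, 5 sense flips]
mesh 1 [68T→68T]: ω = 724.0000×68/68 = 724.0000 rpm, sense flips to −
mesh 2 [71T→51T]: ω = 724.0000×71/51 = 1007.9216 rpm, sense flips to +
mesh 3 [68T→31T]: ω = 1007.9216×68/31 = 2210.9247 rpm, sense flips to −
mesh 4 [43T→40T]: ω = 2210.9247×43/40 = 2376.7441 rpm, sense flips to +
mesh 5 [78T→78T]: ω = 2376.7441×78/78 = 2376.7441 rpm, sense flips to −
signed output speed = -2376.7441 rpm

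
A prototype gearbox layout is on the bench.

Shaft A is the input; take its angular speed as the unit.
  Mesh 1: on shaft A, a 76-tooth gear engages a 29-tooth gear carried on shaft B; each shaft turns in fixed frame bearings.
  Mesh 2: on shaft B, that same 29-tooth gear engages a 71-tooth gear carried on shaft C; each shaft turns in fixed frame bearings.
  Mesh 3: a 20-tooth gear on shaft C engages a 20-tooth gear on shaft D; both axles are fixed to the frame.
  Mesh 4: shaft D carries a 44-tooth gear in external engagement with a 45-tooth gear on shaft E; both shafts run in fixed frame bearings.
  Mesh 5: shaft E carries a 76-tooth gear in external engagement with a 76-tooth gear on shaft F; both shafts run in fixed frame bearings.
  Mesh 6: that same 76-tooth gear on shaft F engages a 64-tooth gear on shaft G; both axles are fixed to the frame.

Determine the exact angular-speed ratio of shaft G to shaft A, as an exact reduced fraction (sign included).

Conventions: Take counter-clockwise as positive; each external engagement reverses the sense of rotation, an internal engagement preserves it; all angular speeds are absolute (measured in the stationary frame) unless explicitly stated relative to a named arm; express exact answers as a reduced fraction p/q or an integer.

3971/3195

class = fixed-axis compound train [6 meshes; 6 ratios multiply, 6 sense flips]
mesh 1 [76T→29T]: running ratio 76/29, sense −
mesh 2 [29T→71T]: running ratio 76/71, sense +
mesh 3 [20T→20T]: running ratio 76/71, sense −
mesh 4 [44T→45T]: running ratio 3344/3195, sense +
mesh 5 [76T→76T]: running ratio 3344/3195, sense −
mesh 6 [76T→64T]: running ratio 3971/3195, sense +
ω_out/ω_in = 3971/3195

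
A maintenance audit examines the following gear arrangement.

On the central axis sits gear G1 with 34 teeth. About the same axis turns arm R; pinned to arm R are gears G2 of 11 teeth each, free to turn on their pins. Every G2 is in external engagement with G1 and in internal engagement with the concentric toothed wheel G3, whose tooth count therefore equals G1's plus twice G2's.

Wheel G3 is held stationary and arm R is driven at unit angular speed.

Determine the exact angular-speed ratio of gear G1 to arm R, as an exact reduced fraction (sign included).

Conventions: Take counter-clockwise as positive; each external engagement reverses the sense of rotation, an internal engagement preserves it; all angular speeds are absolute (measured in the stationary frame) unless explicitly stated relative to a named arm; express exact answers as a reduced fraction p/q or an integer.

45/17

planetary set (34T centre, 11T on arm, 56T internal) — Willis relation
ring teeth: 34 + 2·11 = 56
34(ω_sun−ω_arm) = −56(ω_ring−ω_arm),  ω_ring = 0, ω_arm = 1
ω_sun = 1 − (56/34)(0−1) = 45/17
ω_out/ω_in = 45/17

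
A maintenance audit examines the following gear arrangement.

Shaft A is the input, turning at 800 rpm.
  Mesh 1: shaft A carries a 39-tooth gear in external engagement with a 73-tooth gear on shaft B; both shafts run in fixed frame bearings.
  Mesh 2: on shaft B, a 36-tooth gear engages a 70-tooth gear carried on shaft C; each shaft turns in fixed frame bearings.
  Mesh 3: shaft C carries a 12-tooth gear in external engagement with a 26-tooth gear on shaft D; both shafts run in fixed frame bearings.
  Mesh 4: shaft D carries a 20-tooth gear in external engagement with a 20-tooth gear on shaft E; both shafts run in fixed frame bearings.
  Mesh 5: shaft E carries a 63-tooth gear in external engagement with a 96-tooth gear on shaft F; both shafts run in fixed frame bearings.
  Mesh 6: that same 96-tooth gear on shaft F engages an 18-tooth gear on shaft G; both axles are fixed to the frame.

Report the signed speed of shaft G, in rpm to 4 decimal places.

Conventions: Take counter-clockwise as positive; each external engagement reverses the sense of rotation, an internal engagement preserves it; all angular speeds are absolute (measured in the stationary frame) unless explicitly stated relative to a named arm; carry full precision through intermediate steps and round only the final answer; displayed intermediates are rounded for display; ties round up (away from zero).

class = fixed-axis compound train [6 meshes; 6 ratios multiply, 6 sense flips]
mesh 1 [39T→73T]: ω = 800.0000×39/73 = 427.3973 rpm, sense flips to −
mesh 2 [36T→70T]: ω = 427.3973×36/70 = 219.8043 rpm, sense flips to +
mesh 3 [12T→26T]: ω = 219.8043×12/26 = 101.4481 rpm, sense flips to −
mesh 4 [20T→20T]: ω = 101.4481×20/20 = 101.4481 rpm, sense flips to +
mesh 5 [63T→96T]: ω = 101.4481×63/96 = 66.5753 rpm, sense flips to −
mesh 6 [96T→18T]: ω = 66.5753×96/18 = 355.0685 rpm, sense flips to +
signed output speed = +355.0685 rpm

+355.0685 rpm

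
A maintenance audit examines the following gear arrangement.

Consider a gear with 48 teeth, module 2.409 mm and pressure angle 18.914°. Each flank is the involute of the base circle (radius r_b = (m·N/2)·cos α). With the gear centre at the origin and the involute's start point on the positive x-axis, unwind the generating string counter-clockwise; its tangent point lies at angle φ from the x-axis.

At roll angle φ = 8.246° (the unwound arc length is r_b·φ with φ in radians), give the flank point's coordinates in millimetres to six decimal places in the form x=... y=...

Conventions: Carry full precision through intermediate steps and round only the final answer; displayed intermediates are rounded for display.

x=55.257803 y=0.054235

topology: single-mesh involute geometry — m = 2.409, N = 48
pitch radius r_p = m·N/2 = 2.409·48/2 = 57.816000
base radius r_b = r_p·cos α = 57.816000·cos 18.914° = 54.694293
roll angle φ = 8.246° = 0.14391985 rad
x = r_b·(cos φ + φ·sin φ) = 55.257803
y = r_b·(sin φ − φ·cos φ) = 0.054235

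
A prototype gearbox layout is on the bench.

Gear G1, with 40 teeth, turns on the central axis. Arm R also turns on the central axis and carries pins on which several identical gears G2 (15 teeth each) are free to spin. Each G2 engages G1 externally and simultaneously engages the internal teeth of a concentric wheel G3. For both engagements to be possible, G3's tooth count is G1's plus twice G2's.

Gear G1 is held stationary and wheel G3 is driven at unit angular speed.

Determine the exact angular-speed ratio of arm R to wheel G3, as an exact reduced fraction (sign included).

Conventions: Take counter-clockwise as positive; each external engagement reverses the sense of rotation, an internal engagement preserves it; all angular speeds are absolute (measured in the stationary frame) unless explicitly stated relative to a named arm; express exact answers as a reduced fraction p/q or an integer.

7/11

class = planetary set [G3 = 40+2·15 = 70; Willis about the carrier]
ring teeth: 40 + 2·15 = 70
40(ω_sun−ω_arm) = −70(ω_ring−ω_arm),  ω_sun = 0, ω_ring = 1
40(0−ω_arm) = −70(1−ω_arm)  ⇒  110·ω_arm = 70  ⇒  ω_arm = 7/11
ω_out/ω_in = 7/11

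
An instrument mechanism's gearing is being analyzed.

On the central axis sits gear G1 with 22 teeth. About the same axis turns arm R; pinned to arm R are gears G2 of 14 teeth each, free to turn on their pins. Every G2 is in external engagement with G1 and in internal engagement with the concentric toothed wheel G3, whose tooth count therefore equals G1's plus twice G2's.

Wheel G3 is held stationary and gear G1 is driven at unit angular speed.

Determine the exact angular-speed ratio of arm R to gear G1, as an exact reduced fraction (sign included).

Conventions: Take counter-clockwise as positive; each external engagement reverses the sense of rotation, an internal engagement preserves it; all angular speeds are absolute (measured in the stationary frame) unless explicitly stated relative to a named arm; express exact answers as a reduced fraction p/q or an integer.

class = planetary set [G3 = 22+2·14 = 50; Willis about the carrier]
ring teeth: 22 + 2·14 = 50
22(ω_sun−ω_arm) = −50(ω_ring−ω_arm),  ω_ring = 0, ω_sun = 1
22(1−ω_arm) = −50(0−ω_arm)  ⇒  72·ω_arm = 22  ⇒  ω_arm = 11/36
ω_out/ω_in = 11/36

11/36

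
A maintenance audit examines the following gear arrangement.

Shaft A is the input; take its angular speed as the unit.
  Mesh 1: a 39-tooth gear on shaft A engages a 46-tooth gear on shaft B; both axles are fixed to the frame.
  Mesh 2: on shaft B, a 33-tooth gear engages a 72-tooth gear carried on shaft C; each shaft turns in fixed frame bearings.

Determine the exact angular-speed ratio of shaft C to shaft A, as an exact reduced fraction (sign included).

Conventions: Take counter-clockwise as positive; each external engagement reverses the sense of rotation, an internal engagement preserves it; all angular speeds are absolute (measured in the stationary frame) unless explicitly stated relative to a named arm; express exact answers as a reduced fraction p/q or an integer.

class = fixed-axis compound train [2 meshes; 2 ratios multiply, 2 sense flips]
mesh 1 [39T→46T]: running ratio 39/46, sense −
mesh 2 [33T→72T]: running ratio 143/368, sense +
ω_out/ω_in = 143/368

143/368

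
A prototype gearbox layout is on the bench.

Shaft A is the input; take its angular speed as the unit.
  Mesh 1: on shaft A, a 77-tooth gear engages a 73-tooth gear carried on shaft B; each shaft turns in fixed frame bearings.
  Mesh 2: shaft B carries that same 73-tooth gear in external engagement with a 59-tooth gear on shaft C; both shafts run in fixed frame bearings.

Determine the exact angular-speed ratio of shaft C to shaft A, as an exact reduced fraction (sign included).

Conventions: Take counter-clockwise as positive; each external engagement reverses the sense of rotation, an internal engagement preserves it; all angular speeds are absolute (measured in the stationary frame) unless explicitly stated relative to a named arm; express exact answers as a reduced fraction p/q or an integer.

77/59

class = fixed-axis compound train [2 meshes; 2 ratios multiply, 2 sense flips]
mesh 1 [77T→73T]: running ratio 77/73, sense −
mesh 2 [73T→59T]: running ratio 77/59, sense +
ω_out/ω_in = 77/59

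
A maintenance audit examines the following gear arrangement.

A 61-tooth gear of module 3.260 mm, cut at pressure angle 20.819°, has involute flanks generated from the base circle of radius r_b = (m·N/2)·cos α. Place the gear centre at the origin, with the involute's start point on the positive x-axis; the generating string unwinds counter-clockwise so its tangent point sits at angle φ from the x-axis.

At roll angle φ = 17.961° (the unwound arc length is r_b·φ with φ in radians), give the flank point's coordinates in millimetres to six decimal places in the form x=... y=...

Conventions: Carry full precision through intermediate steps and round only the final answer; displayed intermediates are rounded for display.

topology: single-mesh involute geometry — m = 3.260, N = 61
pitch radius r_p = m·N/2 = 3.260·61/2 = 99.430000
base radius r_b = r_p·cos α = 99.430000·cos 20.819° = 92.938003
roll angle φ = 17.961° = 0.31347859 rad
x = r_b·(cos φ + φ·sin φ) = 97.392883
y = r_b·(sin φ − φ·cos φ) = 0.944979

x=97.392883 y=0.944979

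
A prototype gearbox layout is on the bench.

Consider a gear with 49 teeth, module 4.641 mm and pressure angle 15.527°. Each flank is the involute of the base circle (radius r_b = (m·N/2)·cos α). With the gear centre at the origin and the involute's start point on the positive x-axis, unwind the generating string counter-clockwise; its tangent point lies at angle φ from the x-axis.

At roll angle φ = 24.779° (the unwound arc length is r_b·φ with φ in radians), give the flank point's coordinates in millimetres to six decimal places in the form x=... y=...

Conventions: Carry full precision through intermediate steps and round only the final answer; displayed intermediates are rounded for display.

topology: single-mesh involute geometry — m = 4.641, N = 49
pitch radius r_p = m·N/2 = 4.641·49/2 = 113.704500
base radius r_b = r_p·cos α = 113.704500·cos 15.527° = 109.554788
roll angle φ = 24.779° = 0.43247514 rad
x = r_b·(cos φ + φ·sin φ) = 119.325962
y = r_b·(sin φ − φ·cos φ) = 2.899005

x=119.325962 y=2.899005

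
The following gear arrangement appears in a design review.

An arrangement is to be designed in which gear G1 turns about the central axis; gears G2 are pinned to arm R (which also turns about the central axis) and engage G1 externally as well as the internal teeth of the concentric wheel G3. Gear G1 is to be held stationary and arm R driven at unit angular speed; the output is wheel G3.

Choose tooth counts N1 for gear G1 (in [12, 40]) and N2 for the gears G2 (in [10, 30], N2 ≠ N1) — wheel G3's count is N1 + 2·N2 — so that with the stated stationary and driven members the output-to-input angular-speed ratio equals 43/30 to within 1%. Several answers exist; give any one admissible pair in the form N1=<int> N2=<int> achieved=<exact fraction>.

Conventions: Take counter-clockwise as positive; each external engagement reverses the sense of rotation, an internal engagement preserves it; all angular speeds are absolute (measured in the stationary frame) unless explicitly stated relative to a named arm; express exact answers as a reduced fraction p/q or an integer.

N1=26 N2=17 achieved=43/30

topology: planetary set — design target 43/30, arm = carrier (Willis)
Willis with ω_sun = 0: ω_ring/ω_arm = (N1+N3)/N3; set equal to 43/30  ⇒  N3/N1 = 1/(43/30 − 1) = 30/13
N3 = N1 + 2·N2  ⇒  N2/N1 = (N3/N1 − 1)/2 = (30/13 − 1)/2 = 17/26
smallest multiple with N1 ≥ 12 and N2 ≥ 10: k = 1  ⇒  N1 = 1·26 = 26, N2 = 1·17 = 17 (N1 ≤ 40, N2 ≤ 30, N2 ≠ N1 ✓), N3 = 26 + 2·17 = 60
check: (N1+N3)/N3 with N1 = 26, N3 = 60 gives 43/30; |achieved − target| = 0 ≤ 43/3000 ✓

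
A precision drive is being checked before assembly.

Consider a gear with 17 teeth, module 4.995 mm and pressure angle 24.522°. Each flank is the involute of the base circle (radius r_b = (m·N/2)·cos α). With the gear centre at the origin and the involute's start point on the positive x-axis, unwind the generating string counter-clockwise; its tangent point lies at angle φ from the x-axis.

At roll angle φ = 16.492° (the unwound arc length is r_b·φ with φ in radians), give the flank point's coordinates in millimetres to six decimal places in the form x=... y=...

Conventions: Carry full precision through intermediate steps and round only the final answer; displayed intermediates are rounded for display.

x=40.195119 y=0.304530

topology: single-mesh involute geometry — m = 4.995, N = 17
pitch radius r_p = m·N/2 = 4.995·17/2 = 42.457500
base radius r_b = r_p·cos α = 42.457500·cos 24.522° = 38.627917
roll angle φ = 16.492° = 0.28783970 rad
x = r_b·(cos φ + φ·sin φ) = 40.195119
y = r_b·(sin φ − φ·cos φ) = 0.304530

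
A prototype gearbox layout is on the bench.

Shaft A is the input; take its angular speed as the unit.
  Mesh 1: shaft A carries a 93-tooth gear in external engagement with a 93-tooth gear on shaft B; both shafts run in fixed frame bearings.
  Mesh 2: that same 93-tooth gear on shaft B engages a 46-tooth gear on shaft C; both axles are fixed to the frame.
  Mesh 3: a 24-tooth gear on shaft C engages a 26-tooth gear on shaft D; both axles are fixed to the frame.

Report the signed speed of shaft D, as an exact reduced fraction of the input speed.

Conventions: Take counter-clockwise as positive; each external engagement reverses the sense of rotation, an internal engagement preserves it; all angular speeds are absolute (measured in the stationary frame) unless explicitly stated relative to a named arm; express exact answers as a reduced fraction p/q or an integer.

-558/299

3-mesh fixed-axis compound train (all bearings frame-fixed)
mesh 1 [93T→93T]: |ω|/ω_in = 1×93/93 = 1, sense flips to −
mesh 2 [93T→46T]: |ω|/ω_in = 1×93/46 = 93/46, sense flips to +
mesh 3 [24T→26T]: |ω|/ω_in = (93/46)×24/26 = 558/299, sense flips to −
signed output speed (× input speed) = -558/299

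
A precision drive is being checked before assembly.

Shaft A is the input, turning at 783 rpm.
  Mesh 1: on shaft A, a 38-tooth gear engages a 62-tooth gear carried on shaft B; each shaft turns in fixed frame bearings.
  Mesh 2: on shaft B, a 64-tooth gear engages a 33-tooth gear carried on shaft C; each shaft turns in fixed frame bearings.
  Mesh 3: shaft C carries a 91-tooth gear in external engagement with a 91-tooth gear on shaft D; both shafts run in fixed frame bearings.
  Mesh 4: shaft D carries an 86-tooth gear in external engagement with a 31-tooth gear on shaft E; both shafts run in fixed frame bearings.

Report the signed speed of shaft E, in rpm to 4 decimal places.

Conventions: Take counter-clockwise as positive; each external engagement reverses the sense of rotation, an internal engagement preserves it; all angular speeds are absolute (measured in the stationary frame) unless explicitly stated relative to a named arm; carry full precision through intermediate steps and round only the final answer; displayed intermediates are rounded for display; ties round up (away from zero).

class = fixed-axis compound train [4 meshes; 4 ratios multiply, 4 sense flips]
mesh 1 [38T→62T]: ω = 783.0000×38/62 = 479.9032 rpm, sense flips to −
mesh 2 [64T→33T]: ω = 479.9032×64/33 = 930.7214 rpm, sense flips to +
mesh 3 [91T→91T]: ω = 930.7214×91/91 = 930.7214 rpm, sense flips to −
mesh 4 [86T→31T]: ω = 930.7214×86/31 = 2582.0013 rpm, sense flips to +
signed output speed = +2582.0013 rpm

+2582.0013 rpm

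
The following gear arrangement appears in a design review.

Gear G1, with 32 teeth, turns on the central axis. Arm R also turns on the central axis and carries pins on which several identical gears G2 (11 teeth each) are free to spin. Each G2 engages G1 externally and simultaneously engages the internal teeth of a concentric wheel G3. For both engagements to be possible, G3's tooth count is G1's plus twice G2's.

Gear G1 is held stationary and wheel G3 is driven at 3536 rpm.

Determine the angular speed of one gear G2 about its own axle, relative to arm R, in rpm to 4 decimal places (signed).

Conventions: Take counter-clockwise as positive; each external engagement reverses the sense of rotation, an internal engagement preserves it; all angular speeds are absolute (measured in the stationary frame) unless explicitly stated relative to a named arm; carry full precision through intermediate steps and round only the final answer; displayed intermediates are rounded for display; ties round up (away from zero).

+6458.9937 rpm

recognized (axles ride arm R): planetary set, 32/11/54 teeth
normalise by the input: solve with ω_ring = 1, then scale by 3536 rpm
ring teeth: 32 + 2·11 = 54
32(ω_sun−ω_arm) = −54(ω_ring−ω_arm),  ω_sun = 0, ω_ring = 1
32(0−ω_arm) = −54(1−ω_arm)  ⇒  86·ω_arm = 54  ⇒  ω_arm = 27/43
sun–planet mesh: 32·(0−27/43) = −11·(ω_p−ω_arm)  ⇒  ω_p−ω_arm = 864/473
scale: ω_p−ω_arm = 864/473 × 3536 rpm = +6458.9937 rpm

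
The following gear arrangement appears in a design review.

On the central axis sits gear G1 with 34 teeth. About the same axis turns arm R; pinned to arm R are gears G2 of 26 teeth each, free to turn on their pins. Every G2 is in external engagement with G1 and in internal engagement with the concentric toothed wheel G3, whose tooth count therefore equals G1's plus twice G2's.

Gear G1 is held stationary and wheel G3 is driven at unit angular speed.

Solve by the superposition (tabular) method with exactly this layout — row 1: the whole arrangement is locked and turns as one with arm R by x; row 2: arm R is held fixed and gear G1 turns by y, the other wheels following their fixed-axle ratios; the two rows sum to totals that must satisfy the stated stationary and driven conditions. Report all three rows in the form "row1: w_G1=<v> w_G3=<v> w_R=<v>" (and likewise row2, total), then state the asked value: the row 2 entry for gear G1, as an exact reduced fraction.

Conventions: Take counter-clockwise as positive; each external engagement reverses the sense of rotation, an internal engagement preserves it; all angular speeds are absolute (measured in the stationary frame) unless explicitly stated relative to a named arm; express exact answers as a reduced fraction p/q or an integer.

row1: w_G1=43/60 w_G3=43/60 w_R=43/60
row2: w_G1=-43/60 w_G3=17/60 w_R=0
total: w_G1=0 w_G3=1 w_R=43/60
asked value: -43/60

recognized (axles ride arm R): planetary set, 34/26/86 teeth
row 1 — lock + rotate with arm: ω_sun = ω_ring = ω_arm = x
superposition row 2 [arm held]: sun y, ring −(34/86)·y, arm 0
boundary: total ω_sun = x + y = 0 and total ω_ring = x − (34/86)·y = 1  ⇒  y = -43/60, x = 43/60
row 2 ring = −(34/86)·(-43/60) = 17/60
totals (row 1 + row 2): sun 43/60 + (-43/60) = 0, ring 43/60 + 17/60 = 1, arm 43/60 + 0 = 43/60
asked cell (row2, sun) = -43/60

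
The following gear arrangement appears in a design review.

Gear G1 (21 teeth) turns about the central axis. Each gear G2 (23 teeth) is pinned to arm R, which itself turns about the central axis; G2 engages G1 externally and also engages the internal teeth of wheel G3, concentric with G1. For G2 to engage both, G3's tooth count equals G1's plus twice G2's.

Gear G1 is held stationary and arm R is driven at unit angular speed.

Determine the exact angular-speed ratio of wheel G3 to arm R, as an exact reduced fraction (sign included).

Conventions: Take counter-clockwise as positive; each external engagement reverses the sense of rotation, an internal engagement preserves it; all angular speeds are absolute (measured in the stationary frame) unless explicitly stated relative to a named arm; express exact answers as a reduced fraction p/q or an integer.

88/67

class = planetary set [G3 = 21+2·23 = 67; Willis about the carrier]
ring teeth: 21 + 2·23 = 67
21(ω_sun−ω_arm) = −67(ω_ring−ω_arm),  ω_sun = 0, ω_arm = 1
ω_ring = 1 − (21/67)(0−1) = 88/67
ω_out/ω_in = 88/67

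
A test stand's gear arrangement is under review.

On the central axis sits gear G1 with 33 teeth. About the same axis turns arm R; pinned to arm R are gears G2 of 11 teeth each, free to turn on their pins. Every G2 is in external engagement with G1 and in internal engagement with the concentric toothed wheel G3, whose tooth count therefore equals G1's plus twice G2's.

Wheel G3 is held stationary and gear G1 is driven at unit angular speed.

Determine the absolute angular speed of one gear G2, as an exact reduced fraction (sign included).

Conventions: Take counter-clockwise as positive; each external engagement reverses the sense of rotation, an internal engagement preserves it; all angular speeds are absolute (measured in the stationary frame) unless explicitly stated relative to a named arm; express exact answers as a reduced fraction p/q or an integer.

-3/2

recognized (axles ride arm R): planetary set, 33/11/55 teeth
ring teeth: 33 + 2·11 = 55
33(ω_sun−ω_arm) = −55(ω_ring−ω_arm),  ω_ring = 0, ω_sun = 1
33(1−ω_arm) = −55(0−ω_arm)  ⇒  88·ω_arm = 33  ⇒  ω_arm = 3/8
sun–planet mesh: 33·(1−3/8) = −11·(ω_p−ω_arm)  ⇒  ω_p−ω_arm = -15/8
ω_p = 3/8 − 15/8 = -3/2
exact speed ratio = -3/2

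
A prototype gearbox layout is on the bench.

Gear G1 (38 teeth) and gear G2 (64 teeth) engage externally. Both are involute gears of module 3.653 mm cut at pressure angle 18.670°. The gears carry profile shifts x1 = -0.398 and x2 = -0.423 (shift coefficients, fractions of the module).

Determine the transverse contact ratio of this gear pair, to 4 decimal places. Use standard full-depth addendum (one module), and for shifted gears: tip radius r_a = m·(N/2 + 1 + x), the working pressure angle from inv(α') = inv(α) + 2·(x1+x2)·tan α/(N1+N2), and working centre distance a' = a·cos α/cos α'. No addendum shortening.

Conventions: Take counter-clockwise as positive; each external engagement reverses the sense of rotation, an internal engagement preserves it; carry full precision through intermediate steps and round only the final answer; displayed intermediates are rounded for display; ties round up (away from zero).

class = single-mesh tooth geometry [involute pair 38T × 64T, m = 3.653]
base radii: r_b1 = 65.754666, r_b2 = 110.744701
tip radii: r_a1 = 71.606106, r_a2 = 119.003781
inv(α') = inv(18.670°) + 2·(-0.398-0.423)·tan α/(38+64) = 0.00660538  ⇒  α' = 15.35469°
a' = a·cos α / cos α' = 186.3030·cos 18.670°/cos 15.35469° = 183.032704
action lengths: √(r_a1²−r_b1²) = 28.350631, √(r_a2²−r_b2²) = 43.560430
base pitch p_b = π·m·cos α = 10.872336
CR = (28.350631 + 43.560430 − 183.032704·sin 15.35469°)/10.872336 = 2.156405
contact ratio ≈ 2.1564

2.1564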